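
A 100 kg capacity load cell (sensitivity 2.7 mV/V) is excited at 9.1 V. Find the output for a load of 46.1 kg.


Vout = rated_output * Vex * (load / capacity).
Vout = 2.7 * 9.1 * (46.1 / 100)
Vout = 2.7 * 9.1 * 0.461
Vout = 11.327 mV

11.327 mV


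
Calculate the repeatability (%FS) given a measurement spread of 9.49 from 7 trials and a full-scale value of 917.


Repeatability = (spread / full scale) * 100%.
R = (9.49 / 917) * 100
R = 1.035 %FS

1.035 %FS


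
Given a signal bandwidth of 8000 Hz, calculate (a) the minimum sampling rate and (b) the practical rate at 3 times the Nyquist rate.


By Nyquist theorem, fs_min = 2 * fmax.
fs_min = 2 * 8000 = 16000 Hz
Practical rate = 3 * fs_min = 3 * 16000 = 48000 Hz

fs_min = 16000 Hz, fs_practical = 48000 Hz


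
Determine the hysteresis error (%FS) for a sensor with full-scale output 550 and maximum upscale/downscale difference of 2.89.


Hysteresis = (max difference / full scale) * 100%.
H = (2.89 / 550) * 100
H = 0.525 %FS

0.525 %FS


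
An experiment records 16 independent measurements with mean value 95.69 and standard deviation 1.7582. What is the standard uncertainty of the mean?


The standard uncertainty for Type A evaluation is u = s / sqrt(n).
u = 1.7582 / sqrt(16)
u = 1.7582 / 4.0
u = 0.4395

0.4395


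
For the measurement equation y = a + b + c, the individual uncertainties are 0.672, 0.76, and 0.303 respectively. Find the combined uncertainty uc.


For a sum of independent quantities, uc = sqrt(u1^2 + u2^2 + u3^2).
uc = sqrt(0.672^2 + 0.76^2 + 0.303^2)
uc = sqrt(0.451584 + 0.5776 + 0.091809)
uc = 1.0588

1.0588


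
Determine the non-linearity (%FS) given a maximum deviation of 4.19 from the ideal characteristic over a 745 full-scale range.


Linearity error = (max deviation / full scale) * 100%.
Linearity = (4.19 / 745) * 100
Linearity = 0.562 %FS

0.562 %FS


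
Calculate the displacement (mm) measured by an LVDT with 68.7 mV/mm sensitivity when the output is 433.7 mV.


Displacement = Vout / sensitivity.
d = 433.7 / 68.7
d = 6.313 mm

6.313 mm


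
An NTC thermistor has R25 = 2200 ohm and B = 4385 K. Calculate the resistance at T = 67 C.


NTC thermistor equation: Rt = R25 * exp(B * (1/T - 1/T25)).
T in Kelvin: 340.15 K, T25 = 298.15 K
1/T - 1/T25 = 1/340.15 - 1/298.15 = -0.00041414
B * (1/T - 1/T25) = 4385 * -0.00041414 = -1.816
Rt = 2200 * exp(-1.816) = 357.9 ohm

357.9 ohm


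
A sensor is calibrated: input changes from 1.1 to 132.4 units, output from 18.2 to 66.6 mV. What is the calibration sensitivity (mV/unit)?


Sensitivity = (y2 - y1) / (x2 - x1).
S = (66.6 - 18.2) / (132.4 - 1.1)
S = 48.4 / 131.3
S = 0.3686 mV/unit

0.3686 mV/unit


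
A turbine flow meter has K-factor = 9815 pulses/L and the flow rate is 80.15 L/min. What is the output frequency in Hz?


Frequency = K * Q / 60 (converting L/min to L/s).
f = 9815 * 80.15 / 60
f = 786672.25 / 60
f = 13111.2 Hz

13111.2 Hz


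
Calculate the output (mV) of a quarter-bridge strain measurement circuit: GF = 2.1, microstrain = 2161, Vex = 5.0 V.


Quarter bridge output: Vout = (GF * epsilon * Vex) / 4.
Vout = (2.1 * 2161e-6 * 5.0) / 4
Vout = 0.0226905 / 4 V
Vout = 0.00567262 V = 5.6726 mV

5.6726 mV


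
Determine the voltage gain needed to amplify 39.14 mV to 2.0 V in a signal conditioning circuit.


Gain = Vout / Vin (converting to same units).
G = 2.0 V / 39.14 mV
G = 2000.0 mV / 39.14 mV
G = 51.1

51.1


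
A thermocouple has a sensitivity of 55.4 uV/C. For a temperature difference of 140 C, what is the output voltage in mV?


The thermocouple output V = sensitivity * dT.
V = 55.4 uV/C * 140 C
V = 7756.0 uV
V = 7.756 mV

7.756 mV


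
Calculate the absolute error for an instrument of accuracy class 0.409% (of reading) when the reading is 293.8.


Absolute error = (accuracy% / 100) * reading.
Error = (0.409 / 100) * 293.8
Error = 0.00409 * 293.8
Error = 1.2016

1.2016


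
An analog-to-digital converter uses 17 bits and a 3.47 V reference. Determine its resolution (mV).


The resolution (LSB) of an ADC is Vref / 2^n.
LSB = 3.47 / 2^17
LSB = 3.47 / 131072
LSB = 2.647e-05 V = 0.026474 mV

0.026474 mV


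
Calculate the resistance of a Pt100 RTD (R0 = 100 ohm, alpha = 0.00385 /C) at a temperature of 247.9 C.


The RTD equation: Rt = R0 * (1 + alpha * T).
Rt = 100 * (1 + 0.00385 * 247.9)
Rt = 100 * (1 + 0.954415)
Rt = 100 * 1.954415
Rt = 195.441 ohm

195.441 ohm


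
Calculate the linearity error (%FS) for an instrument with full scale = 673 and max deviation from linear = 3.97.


Linearity error = (max deviation / full scale) * 100%.
Linearity = (3.97 / 673) * 100
Linearity = 0.59 %FS

0.59 %FS


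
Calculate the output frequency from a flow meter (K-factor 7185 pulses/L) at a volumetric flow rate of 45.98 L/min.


Frequency = K * Q / 60 (converting L/min to L/s).
f = 7185 * 45.98 / 60
f = 330366.3 / 60
f = 5506.1 Hz

5506.1 Hz


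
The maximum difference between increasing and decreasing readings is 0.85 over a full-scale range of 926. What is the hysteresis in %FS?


Hysteresis = (max difference / full scale) * 100%.
H = (0.85 / 926) * 100
H = 0.092 %FS

0.092 %FS


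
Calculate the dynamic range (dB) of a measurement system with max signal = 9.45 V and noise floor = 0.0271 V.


Dynamic range = 20 * log10(Vmax / Vnoise).
DR = 20 * log10(9.45 / 0.0271)
DR = 20 * log10(348.71)
DR = 50.85 dB

50.85 dB


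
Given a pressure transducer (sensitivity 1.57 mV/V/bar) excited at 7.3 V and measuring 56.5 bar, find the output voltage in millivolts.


Output = sensitivity * Vex * P.
Vout = 1.57 * 7.3 * 56.5
Vout = 11.461 * 56.5
Vout = 647.55 mV

647.55 mV


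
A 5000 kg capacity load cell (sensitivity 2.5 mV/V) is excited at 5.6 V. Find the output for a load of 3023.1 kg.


Vout = rated_output * Vex * (load / capacity).
Vout = 2.5 * 5.6 * (3023.1 / 5000)
Vout = 2.5 * 5.6 * 0.60462
Vout = 8.465 mV

8.465 mV


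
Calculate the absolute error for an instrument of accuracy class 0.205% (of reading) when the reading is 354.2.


Absolute error = (accuracy% / 100) * reading.
Error = (0.205 / 100) * 354.2
Error = 0.00205 * 354.2
Error = 0.7261

0.7261


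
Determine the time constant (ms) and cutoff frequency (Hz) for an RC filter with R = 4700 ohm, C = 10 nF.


Time constant: tau = R * C.
tau = 4700 * 1.00e-08 = 4.7e-05 s
tau = 0.047 ms
Cutoff frequency: fc = 1 / (2*pi*R*C).
fc = 1 / (2*pi*4.7e-05) = 3386.28 Hz

tau = 0.047 ms, fc = 3386.28 Hz


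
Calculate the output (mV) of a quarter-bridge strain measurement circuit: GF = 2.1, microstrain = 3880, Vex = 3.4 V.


Quarter bridge output: Vout = (GF * epsilon * Vex) / 4.
Vout = (2.1 * 3880e-6 * 3.4) / 4
Vout = 0.0277032 / 4 V
Vout = 0.0069258 V = 6.9258 mV

6.9258 mV


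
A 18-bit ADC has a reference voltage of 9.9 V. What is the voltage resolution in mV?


The resolution (LSB) of an ADC is Vref / 2^n.
LSB = 9.9 / 2^18
LSB = 9.9 / 262144
LSB = 3.777e-05 V = 0.0377655 mV

0.0377655 mV


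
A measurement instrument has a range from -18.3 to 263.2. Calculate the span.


Span = upper range - lower range.
Span = 263.2 - (-18.3)
Span = 281.5

281.5


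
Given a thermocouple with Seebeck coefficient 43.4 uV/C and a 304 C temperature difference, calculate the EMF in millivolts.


The thermocouple output V = sensitivity * dT.
V = 43.4 uV/C * 304 C
V = 13193.6 uV
V = 13.194 mV

13.194 mV


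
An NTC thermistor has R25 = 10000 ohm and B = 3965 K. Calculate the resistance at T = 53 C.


NTC thermistor equation: Rt = R25 * exp(B * (1/T - 1/T25)).
T in Kelvin: 326.15 K, T25 = 298.15 K
1/T - 1/T25 = 1/326.15 - 1/298.15 = -0.00028794
B * (1/T - 1/T25) = 3965 * -0.00028794 = -1.1417
Rt = 10000 * exp(-1.1417) = 3192.8 ohm

3192.8 ohm


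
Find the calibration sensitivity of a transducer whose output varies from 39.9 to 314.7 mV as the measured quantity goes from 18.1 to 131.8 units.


Sensitivity = (y2 - y1) / (x2 - x1).
S = (314.7 - 39.9) / (131.8 - 18.1)
S = 274.8 / 113.7
S = 2.4169 mV/unit

2.4169 mV/unit


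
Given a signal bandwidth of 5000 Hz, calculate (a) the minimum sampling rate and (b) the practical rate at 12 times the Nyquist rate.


By Nyquist theorem, fs_min = 2 * fmax.
fs_min = 2 * 5000 = 10000 Hz
Practical rate = 12 * fs_min = 12 * 10000 = 120000 Hz

fs_min = 10000 Hz, fs_practical = 120000 Hz


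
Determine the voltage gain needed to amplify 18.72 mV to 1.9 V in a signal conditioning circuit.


Gain = Vout / Vin (converting to same units).
G = 1.9 V / 18.72 mV
G = 1900.0 mV / 18.72 mV
G = 101.5

101.5


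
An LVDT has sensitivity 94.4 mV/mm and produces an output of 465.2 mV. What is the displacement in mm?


Displacement = Vout / sensitivity.
d = 465.2 / 94.4
d = 4.928 mm

4.928 mm


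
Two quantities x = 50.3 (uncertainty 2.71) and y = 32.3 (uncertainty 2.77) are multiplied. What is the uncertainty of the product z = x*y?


For a product z = x*y, the relative uncertainty is:
uz/z = sqrt((ux/x)^2 + (uy/y)^2)
Relative uncertainties: ux/x = 2.71/50.3 = 0.053877
uy/y = 2.77/32.3 = 0.085759
z = 50.3 * 32.3 = 1624.7
uz = 1624.7 * sqrt(0.053877^2 + 0.085759^2) = 164.545

164.545


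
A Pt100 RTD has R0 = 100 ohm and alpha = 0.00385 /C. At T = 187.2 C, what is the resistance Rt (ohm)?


The RTD equation: Rt = R0 * (1 + alpha * T).
Rt = 100 * (1 + 0.00385 * 187.2)
Rt = 100 * (1 + 0.72072)
Rt = 100 * 1.72072
Rt = 172.072 ohm

172.072 ohm


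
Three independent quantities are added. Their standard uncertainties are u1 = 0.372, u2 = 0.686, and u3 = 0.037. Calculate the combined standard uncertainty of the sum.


For a sum of independent quantities, uc = sqrt(u1^2 + u2^2 + u3^2).
uc = sqrt(0.372^2 + 0.686^2 + 0.037^2)
uc = sqrt(0.138384 + 0.470596 + 0.001369)
uc = 0.7812

0.7812


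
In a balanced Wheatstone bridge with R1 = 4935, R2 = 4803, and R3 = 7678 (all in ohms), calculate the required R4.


At balance: R1*R4 = R2*R3, so R4 = R2*R3/R1.
R4 = 4803 * 7678 / 4935
R4 = 36877434 / 4935
R4 = 7472.63 ohm

7472.63 ohm


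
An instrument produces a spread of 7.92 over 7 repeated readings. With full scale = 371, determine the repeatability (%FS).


Repeatability = (spread / full scale) * 100%.
R = (7.92 / 371) * 100
R = 2.135 %FS

2.135 %FS


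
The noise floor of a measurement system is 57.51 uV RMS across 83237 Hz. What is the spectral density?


Noise spectral density = Vrms / sqrt(BW).
NSD = 57.51 / sqrt(83237)
NSD = 57.51 / 288.5082
NSD = 0.1993 uV/sqrt(Hz)

0.1993 uV/sqrt(Hz)


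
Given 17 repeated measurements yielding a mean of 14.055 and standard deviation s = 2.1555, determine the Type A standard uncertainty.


The standard uncertainty for Type A evaluation is u = s / sqrt(n).
u = 2.1555 / sqrt(17)
u = 2.1555 / 4.1231
u = 0.5228

0.5228


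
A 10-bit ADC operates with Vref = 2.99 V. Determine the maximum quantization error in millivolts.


The maximum quantization error is +/- LSB/2.
LSB = Vref / 2^n = 2.99 / 1024 = 0.00291992 V
Max error = LSB / 2 = 0.00291992 / 2 = 0.00145996 V
Max error = 1.46 mV

1.46 mV


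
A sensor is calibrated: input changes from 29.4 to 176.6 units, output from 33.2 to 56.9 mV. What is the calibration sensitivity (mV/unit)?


Sensitivity = (y2 - y1) / (x2 - x1).
S = (56.9 - 33.2) / (176.6 - 29.4)
S = 23.7 / 147.2
S = 0.161 mV/unit

0.161 mV/unit


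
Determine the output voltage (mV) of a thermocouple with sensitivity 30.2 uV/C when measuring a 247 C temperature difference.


The thermocouple output V = sensitivity * dT.
V = 30.2 uV/C * 247 C
V = 7459.4 uV
V = 7.459 mV

7.459 mV


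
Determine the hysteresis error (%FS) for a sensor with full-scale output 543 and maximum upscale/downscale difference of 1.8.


Hysteresis = (max difference / full scale) * 100%.
H = (1.8 / 543) * 100
H = 0.331 %FS

0.331 %FS


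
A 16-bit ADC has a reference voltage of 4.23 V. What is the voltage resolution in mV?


The resolution (LSB) of an ADC is Vref / 2^n.
LSB = 4.23 / 2^16
LSB = 4.23 / 65536
LSB = 6.454e-05 V = 0.06454468 mV

0.06454468 mV


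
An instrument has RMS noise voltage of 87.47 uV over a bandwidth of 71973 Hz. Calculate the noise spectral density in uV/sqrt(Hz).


Noise spectral density = Vrms / sqrt(BW).
NSD = 87.47 / sqrt(71973)
NSD = 87.47 / 268.2778
NSD = 0.326 uV/sqrt(Hz)

0.326 uV/sqrt(Hz)


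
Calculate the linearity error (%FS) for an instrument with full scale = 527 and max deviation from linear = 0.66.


Linearity error = (max deviation / full scale) * 100%.
Linearity = (0.66 / 527) * 100
Linearity = 0.125 %FS

0.125 %FS


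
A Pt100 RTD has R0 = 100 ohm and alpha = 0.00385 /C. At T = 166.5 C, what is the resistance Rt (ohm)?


The RTD equation: Rt = R0 * (1 + alpha * T).
Rt = 100 * (1 + 0.00385 * 166.5)
Rt = 100 * (1 + 0.641025)
Rt = 100 * 1.641025
Rt = 164.102 ohm

164.102 ohm


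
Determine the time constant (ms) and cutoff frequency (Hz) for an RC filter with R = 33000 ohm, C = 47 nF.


Time constant: tau = R * C.
tau = 33000 * 4.70e-08 = 0.001551 s
tau = 1.551 ms
Cutoff frequency: fc = 1 / (2*pi*R*C).
fc = 1 / (2*pi*0.001551) = 102.61 Hz

tau = 1.551 ms, fc = 102.61 Hz


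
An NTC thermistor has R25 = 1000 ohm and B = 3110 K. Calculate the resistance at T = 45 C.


NTC thermistor equation: Rt = R25 * exp(B * (1/T - 1/T25)).
T in Kelvin: 318.15 K, T25 = 298.15 K
1/T - 1/T25 = 1/318.15 - 1/298.15 = -0.00021084
B * (1/T - 1/T25) = 3110 * -0.00021084 = -0.6557
Rt = 1000 * exp(-0.6557) = 519.1 ohm

519.1 ohm


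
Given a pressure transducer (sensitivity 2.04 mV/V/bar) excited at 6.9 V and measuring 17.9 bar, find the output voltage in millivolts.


Output = sensitivity * Vex * P.
Vout = 2.04 * 6.9 * 17.9
Vout = 14.076 * 17.9
Vout = 251.96 mV

251.96 mV


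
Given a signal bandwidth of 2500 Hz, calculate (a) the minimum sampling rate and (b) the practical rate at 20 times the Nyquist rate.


By Nyquist theorem, fs_min = 2 * fmax.
fs_min = 2 * 2500 = 5000 Hz
Practical rate = 20 * fs_min = 20 * 5000 = 100000 Hz

fs_min = 5000 Hz, fs_practical = 100000 Hz


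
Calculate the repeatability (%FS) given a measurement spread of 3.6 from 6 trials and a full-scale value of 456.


Repeatability = (spread / full scale) * 100%.
R = (3.6 / 456) * 100
R = 0.789 %FS

0.789 %FS


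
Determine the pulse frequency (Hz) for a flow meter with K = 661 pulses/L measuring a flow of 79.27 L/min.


Frequency = K * Q / 60 (converting L/min to L/s).
f = 661 * 79.27 / 60
f = 52397.47 / 60
f = 873.29 Hz

873.29 Hz


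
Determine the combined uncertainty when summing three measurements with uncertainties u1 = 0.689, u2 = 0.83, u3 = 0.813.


For a sum of independent quantities, uc = sqrt(u1^2 + u2^2 + u3^2).
uc = sqrt(0.689^2 + 0.83^2 + 0.813^2)
uc = sqrt(0.474721 + 0.6889 + 0.660969)
uc = 1.3508

1.3508


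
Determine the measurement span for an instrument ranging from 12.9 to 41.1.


Span = upper range - lower range.
Span = 41.1 - (12.9)
Span = 28.2

28.2


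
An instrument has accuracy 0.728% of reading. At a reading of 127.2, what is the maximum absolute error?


Absolute error = (accuracy% / 100) * reading.
Error = (0.728 / 100) * 127.2
Error = 0.00728 * 127.2
Error = 0.926

0.926


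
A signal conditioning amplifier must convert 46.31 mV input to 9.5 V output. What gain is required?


Gain = Vout / Vin (converting to same units).
G = 9.5 V / 46.31 mV
G = 9500.0 mV / 46.31 mV
G = 205.14

205.14


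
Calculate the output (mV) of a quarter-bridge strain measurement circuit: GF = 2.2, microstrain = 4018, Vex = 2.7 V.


Quarter bridge output: Vout = (GF * epsilon * Vex) / 4.
Vout = (2.2 * 4018e-6 * 2.7) / 4
Vout = 0.02386692 / 4 V
Vout = 0.00596673 V = 5.9667 mV

5.9667 mV


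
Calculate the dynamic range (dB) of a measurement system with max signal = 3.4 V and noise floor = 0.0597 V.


Dynamic range = 20 * log10(Vmax / Vnoise).
DR = 20 * log10(3.4 / 0.0597)
DR = 20 * log10(56.95)
DR = 35.11 dB

35.11 dB


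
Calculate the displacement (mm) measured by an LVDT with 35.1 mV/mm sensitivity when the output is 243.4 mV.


Displacement = Vout / sensitivity.
d = 243.4 / 35.1
d = 6.934 mm

6.934 mm


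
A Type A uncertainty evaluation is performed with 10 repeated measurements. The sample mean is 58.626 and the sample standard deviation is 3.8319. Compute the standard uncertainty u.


The standard uncertainty for Type A evaluation is u = s / sqrt(n).
u = 3.8319 / sqrt(10)
u = 3.8319 / 3.1623
u = 1.2118

1.2118


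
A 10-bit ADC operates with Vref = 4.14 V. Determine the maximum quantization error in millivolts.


The maximum quantization error is +/- LSB/2.
LSB = Vref / 2^n = 4.14 / 1024 = 0.00404297 V
Max error = LSB / 2 = 0.00404297 / 2 = 0.00202148 V
Max error = 2.0215 mV

2.0215 mV


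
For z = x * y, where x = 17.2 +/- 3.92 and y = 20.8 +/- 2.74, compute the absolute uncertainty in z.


For a product z = x*y, the relative uncertainty is:
uz/z = sqrt((ux/x)^2 + (uy/y)^2)
Relative uncertainties: ux/x = 3.92/17.2 = 0.227907
uy/y = 2.74/20.8 = 0.131731
z = 17.2 * 20.8 = 357.8
uz = 357.8 * sqrt(0.227907^2 + 0.131731^2) = 94.176

94.176


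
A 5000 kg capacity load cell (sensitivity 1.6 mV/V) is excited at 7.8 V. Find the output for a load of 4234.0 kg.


Vout = rated_output * Vex * (load / capacity).
Vout = 1.6 * 7.8 * (4234.0 / 5000)
Vout = 1.6 * 7.8 * 0.8468
Vout = 10.568 mV

10.568 mV


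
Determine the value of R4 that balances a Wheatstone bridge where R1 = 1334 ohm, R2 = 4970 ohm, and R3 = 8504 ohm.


At balance: R1*R4 = R2*R3, so R4 = R2*R3/R1.
R4 = 4970 * 8504 / 1334
R4 = 42264880 / 1334
R4 = 31682.82 ohm

31682.82 ohm


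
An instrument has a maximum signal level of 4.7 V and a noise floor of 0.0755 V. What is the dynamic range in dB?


Dynamic range = 20 * log10(Vmax / Vnoise).
DR = 20 * log10(4.7 / 0.0755)
DR = 20 * log10(62.25)
DR = 35.88 dB

35.88 dB


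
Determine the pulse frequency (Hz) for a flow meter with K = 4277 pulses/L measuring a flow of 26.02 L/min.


Frequency = K * Q / 60 (converting L/min to L/s).
f = 4277 * 26.02 / 60
f = 111287.54 / 60
f = 1854.79 Hz

1854.79 Hz


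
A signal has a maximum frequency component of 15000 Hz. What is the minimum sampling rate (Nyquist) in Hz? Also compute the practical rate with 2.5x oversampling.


By Nyquist theorem, fs_min = 2 * fmax.
fs_min = 2 * 15000 = 30000 Hz
Practical rate = 2.5 * fs_min = 2.5 * 30000 = 75000 Hz

fs_min = 30000 Hz, fs_practical = 75000 Hz


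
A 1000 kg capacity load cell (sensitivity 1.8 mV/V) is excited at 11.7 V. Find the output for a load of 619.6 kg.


Vout = rated_output * Vex * (load / capacity).
Vout = 1.8 * 11.7 * (619.6 / 1000)
Vout = 1.8 * 11.7 * 0.6196
Vout = 13.049 mV

13.049 mV


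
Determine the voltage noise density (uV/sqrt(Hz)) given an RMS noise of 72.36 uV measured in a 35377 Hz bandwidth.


Noise spectral density = Vrms / sqrt(BW).
NSD = 72.36 / sqrt(35377)
NSD = 72.36 / 188.0877
NSD = 0.3847 uV/sqrt(Hz)

0.3847 uV/sqrt(Hz)


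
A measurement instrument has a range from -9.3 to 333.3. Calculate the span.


Span = upper range - lower range.
Span = 333.3 - (-9.3)
Span = 342.6

342.6


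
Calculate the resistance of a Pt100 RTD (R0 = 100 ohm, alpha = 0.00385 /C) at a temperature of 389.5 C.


The RTD equation: Rt = R0 * (1 + alpha * T).
Rt = 100 * (1 + 0.00385 * 389.5)
Rt = 100 * (1 + 1.499575)
Rt = 100 * 2.499575
Rt = 249.958 ohm

249.958 ohm


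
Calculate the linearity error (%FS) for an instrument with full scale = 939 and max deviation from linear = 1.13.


Linearity error = (max deviation / full scale) * 100%.
Linearity = (1.13 / 939) * 100
Linearity = 0.12 %FS

0.12 %FS


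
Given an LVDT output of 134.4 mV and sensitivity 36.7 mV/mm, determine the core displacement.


Displacement = Vout / sensitivity.
d = 134.4 / 36.7
d = 3.662 mm

3.662 mm


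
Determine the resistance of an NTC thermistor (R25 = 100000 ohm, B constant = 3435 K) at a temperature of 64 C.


NTC thermistor equation: Rt = R25 * exp(B * (1/T - 1/T25)).
T in Kelvin: 337.15 K, T25 = 298.15 K
1/T - 1/T25 = 1/337.15 - 1/298.15 = -0.00038798
B * (1/T - 1/T25) = 3435 * -0.00038798 = -1.3327
Rt = 100000 * exp(-1.3327) = 26376.3 ohm

26376.3 ohm


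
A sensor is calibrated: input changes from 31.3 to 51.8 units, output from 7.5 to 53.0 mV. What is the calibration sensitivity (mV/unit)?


Sensitivity = (y2 - y1) / (x2 - x1).
S = (53.0 - 7.5) / (51.8 - 31.3)
S = 45.5 / 20.5
S = 2.2195 mV/unit

2.2195 mV/unit


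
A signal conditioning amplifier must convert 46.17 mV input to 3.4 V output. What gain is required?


Gain = Vout / Vin (converting to same units).
G = 3.4 V / 46.17 mV
G = 3400.0 mV / 46.17 mV
G = 73.64

73.64


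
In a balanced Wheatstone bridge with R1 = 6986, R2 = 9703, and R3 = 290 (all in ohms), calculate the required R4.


At balance: R1*R4 = R2*R3, so R4 = R2*R3/R1.
R4 = 9703 * 290 / 6986
R4 = 2813870 / 6986
R4 = 402.79 ohm

402.79 ohm


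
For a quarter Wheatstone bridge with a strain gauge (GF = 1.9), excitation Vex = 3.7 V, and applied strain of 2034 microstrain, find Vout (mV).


Quarter bridge output: Vout = (GF * epsilon * Vex) / 4.
Vout = (1.9 * 2034e-6 * 3.7) / 4
Vout = 0.01429902 / 4 V
Vout = 0.00357475 V = 3.5748 mV

3.5748 mV


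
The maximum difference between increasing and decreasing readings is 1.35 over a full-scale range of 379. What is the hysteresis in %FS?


Hysteresis = (max difference / full scale) * 100%.
H = (1.35 / 379) * 100
H = 0.356 %FS

0.356 %FS


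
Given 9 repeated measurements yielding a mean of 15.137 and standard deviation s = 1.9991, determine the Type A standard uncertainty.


The standard uncertainty for Type A evaluation is u = s / sqrt(n).
u = 1.9991 / sqrt(9)
u = 1.9991 / 3.0
u = 0.6664

0.6664


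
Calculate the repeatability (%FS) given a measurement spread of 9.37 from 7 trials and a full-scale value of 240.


Repeatability = (spread / full scale) * 100%.
R = (9.37 / 240) * 100
R = 3.904 %FS

3.904 %FS


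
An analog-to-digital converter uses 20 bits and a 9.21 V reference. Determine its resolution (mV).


The resolution (LSB) of an ADC is Vref / 2^n.
LSB = 9.21 / 2^20
LSB = 9.21 / 1048576
LSB = 8.78e-06 V = 0.00878334 mV

0.00878334 mV


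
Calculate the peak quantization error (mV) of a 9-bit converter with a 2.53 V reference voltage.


The maximum quantization error is +/- LSB/2.
LSB = Vref / 2^n = 2.53 / 512 = 0.00494141 V
Max error = LSB / 2 = 0.00494141 / 2 = 0.0024707 V
Max error = 2.4707 mV

2.4707 mV


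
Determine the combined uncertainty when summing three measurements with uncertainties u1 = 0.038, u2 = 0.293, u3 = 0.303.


For a sum of independent quantities, uc = sqrt(u1^2 + u2^2 + u3^2).
uc = sqrt(0.038^2 + 0.293^2 + 0.303^2)
uc = sqrt(0.001444 + 0.085849 + 0.091809)
uc = 0.4232

0.4232


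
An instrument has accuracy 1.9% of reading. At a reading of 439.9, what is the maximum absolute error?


Absolute error = (accuracy% / 100) * reading.
Error = (1.9 / 100) * 439.9
Error = 0.019 * 439.9
Error = 8.3581

8.3581


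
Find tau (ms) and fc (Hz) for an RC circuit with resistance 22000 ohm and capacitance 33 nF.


Time constant: tau = R * C.
tau = 22000 * 3.30e-08 = 0.000726 s
tau = 0.726 ms
Cutoff frequency: fc = 1 / (2*pi*R*C).
fc = 1 / (2*pi*0.000726) = 219.22 Hz

tau = 0.726 ms, fc = 219.22 Hz


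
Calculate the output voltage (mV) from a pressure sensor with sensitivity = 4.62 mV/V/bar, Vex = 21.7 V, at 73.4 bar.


Output = sensitivity * Vex * P.
Vout = 4.62 * 21.7 * 73.4
Vout = 100.254 * 73.4
Vout = 7358.64 mV

7358.64 mV


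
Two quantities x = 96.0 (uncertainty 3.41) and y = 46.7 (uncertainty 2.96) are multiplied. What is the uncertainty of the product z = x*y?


For a product z = x*y, the relative uncertainty is:
uz/z = sqrt((ux/x)^2 + (uy/y)^2)
Relative uncertainties: ux/x = 3.41/96.0 = 0.035521
uy/y = 2.96/46.7 = 0.063383
z = 96.0 * 46.7 = 4483.2
uz = 4483.2 * sqrt(0.035521^2 + 0.063383^2) = 325.74

325.74


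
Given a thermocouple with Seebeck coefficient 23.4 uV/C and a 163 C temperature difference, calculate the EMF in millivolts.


The thermocouple output V = sensitivity * dT.
V = 23.4 uV/C * 163 C
V = 3814.2 uV
V = 3.814 mV

3.814 mV


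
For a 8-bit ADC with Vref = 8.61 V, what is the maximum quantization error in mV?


The maximum quantization error is +/- LSB/2.
LSB = Vref / 2^n = 8.61 / 256 = 0.03363281 V
Max error = LSB / 2 = 0.03363281 / 2 = 0.01681641 V
Max error = 16.8164 mV

16.8164 mV


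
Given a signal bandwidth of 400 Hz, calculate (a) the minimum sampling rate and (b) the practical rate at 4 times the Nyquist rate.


By Nyquist theorem, fs_min = 2 * fmax.
fs_min = 2 * 400 = 800 Hz
Practical rate = 4 * fs_min = 4 * 800 = 3200 Hz

fs_min = 800 Hz, fs_practical = 3200 Hz


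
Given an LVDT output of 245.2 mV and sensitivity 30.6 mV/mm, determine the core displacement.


Displacement = Vout / sensitivity.
d = 245.2 / 30.6
d = 8.013 mm

8.013 mm


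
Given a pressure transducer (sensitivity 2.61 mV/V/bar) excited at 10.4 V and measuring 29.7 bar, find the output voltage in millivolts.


Output = sensitivity * Vex * P.
Vout = 2.61 * 10.4 * 29.7
Vout = 27.144 * 29.7
Vout = 806.18 mV

806.18 mV


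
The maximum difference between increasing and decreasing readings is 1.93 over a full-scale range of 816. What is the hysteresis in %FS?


Hysteresis = (max difference / full scale) * 100%.
H = (1.93 / 816) * 100
H = 0.237 %FS

0.237 %FS


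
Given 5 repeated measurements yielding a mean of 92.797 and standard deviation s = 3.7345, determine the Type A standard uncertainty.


The standard uncertainty for Type A evaluation is u = s / sqrt(n).
u = 3.7345 / sqrt(5)
u = 3.7345 / 2.2361
u = 1.6701

1.6701


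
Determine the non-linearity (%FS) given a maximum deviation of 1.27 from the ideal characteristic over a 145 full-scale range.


Linearity error = (max deviation / full scale) * 100%.
Linearity = (1.27 / 145) * 100
Linearity = 0.876 %FS

0.876 %FS


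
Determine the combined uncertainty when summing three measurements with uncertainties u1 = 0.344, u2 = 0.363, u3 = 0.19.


For a sum of independent quantities, uc = sqrt(u1^2 + u2^2 + u3^2).
uc = sqrt(0.344^2 + 0.363^2 + 0.19^2)
uc = sqrt(0.118336 + 0.131769 + 0.0361)
uc = 0.535

0.535


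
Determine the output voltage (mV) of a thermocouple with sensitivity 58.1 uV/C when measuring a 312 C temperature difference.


The thermocouple output V = sensitivity * dT.
V = 58.1 uV/C * 312 C
V = 18127.2 uV
V = 18.127 mV

18.127 mV


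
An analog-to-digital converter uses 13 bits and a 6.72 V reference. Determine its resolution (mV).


The resolution (LSB) of an ADC is Vref / 2^n.
LSB = 6.72 / 2^13
LSB = 6.72 / 8192
LSB = 0.00082031 V = 0.8203125 mV

0.8203125 mV


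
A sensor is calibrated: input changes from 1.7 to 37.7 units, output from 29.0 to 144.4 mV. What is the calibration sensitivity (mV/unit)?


Sensitivity = (y2 - y1) / (x2 - x1).
S = (144.4 - 29.0) / (37.7 - 1.7)
S = 115.4 / 36.0
S = 3.2056 mV/unit

3.2056 mV/unit


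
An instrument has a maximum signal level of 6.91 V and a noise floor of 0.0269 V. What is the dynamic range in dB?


Dynamic range = 20 * log10(Vmax / Vnoise).
DR = 20 * log10(6.91 / 0.0269)
DR = 20 * log10(256.88)
DR = 48.19 dB

48.19 dB


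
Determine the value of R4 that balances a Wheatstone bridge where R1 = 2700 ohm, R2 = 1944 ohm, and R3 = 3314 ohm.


At balance: R1*R4 = R2*R3, so R4 = R2*R3/R1.
R4 = 1944 * 3314 / 2700
R4 = 6442416 / 2700
R4 = 2386.08 ohm

2386.08 ohm


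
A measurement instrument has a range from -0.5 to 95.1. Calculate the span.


Span = upper range - lower range.
Span = 95.1 - (-0.5)
Span = 95.6

95.6


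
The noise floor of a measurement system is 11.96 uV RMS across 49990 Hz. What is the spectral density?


Noise spectral density = Vrms / sqrt(BW).
NSD = 11.96 / sqrt(49990)
NSD = 11.96 / 223.5844
NSD = 0.0535 uV/sqrt(Hz)

0.0535 uV/sqrt(Hz)


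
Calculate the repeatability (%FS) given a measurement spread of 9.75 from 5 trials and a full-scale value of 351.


Repeatability = (spread / full scale) * 100%.
R = (9.75 / 351) * 100
R = 2.778 %FS

2.778 %FS


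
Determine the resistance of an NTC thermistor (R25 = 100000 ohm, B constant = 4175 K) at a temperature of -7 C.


NTC thermistor equation: Rt = R25 * exp(B * (1/T - 1/T25)).
T in Kelvin: 266.15 K, T25 = 298.15 K
1/T - 1/T25 = 1/266.15 - 1/298.15 = 0.00040326
B * (1/T - 1/T25) = 4175 * 0.00040326 = 1.6836
Rt = 100000 * exp(1.6836) = 538503.7 ohm

538503.7 ohm


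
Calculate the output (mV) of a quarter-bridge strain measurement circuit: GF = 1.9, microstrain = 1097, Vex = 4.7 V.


Quarter bridge output: Vout = (GF * epsilon * Vex) / 4.
Vout = (1.9 * 1097e-6 * 4.7) / 4
Vout = 0.00979621 / 4 V
Vout = 0.00244905 V = 2.4491 mV

2.4491 mV


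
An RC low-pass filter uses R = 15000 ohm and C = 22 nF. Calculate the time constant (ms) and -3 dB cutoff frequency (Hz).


Time constant: tau = R * C.
tau = 15000 * 2.20e-08 = 0.00033 s
tau = 0.33 ms
Cutoff frequency: fc = 1 / (2*pi*R*C).
fc = 1 / (2*pi*0.00033) = 482.29 Hz

tau = 0.33 ms, fc = 482.29 Hz


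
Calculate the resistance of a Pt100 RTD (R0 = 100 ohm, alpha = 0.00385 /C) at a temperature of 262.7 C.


The RTD equation: Rt = R0 * (1 + alpha * T).
Rt = 100 * (1 + 0.00385 * 262.7)
Rt = 100 * (1 + 1.011395)
Rt = 100 * 2.011395
Rt = 201.14 ohm

201.14 ohm


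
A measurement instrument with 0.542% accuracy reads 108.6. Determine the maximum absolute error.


Absolute error = (accuracy% / 100) * reading.
Error = (0.542 / 100) * 108.6
Error = 0.00542 * 108.6
Error = 0.5886

0.5886


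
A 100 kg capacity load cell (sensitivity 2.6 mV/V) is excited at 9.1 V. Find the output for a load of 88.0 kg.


Vout = rated_output * Vex * (load / capacity).
Vout = 2.6 * 9.1 * (88.0 / 100)
Vout = 2.6 * 9.1 * 0.88
Vout = 20.821 mV

20.821 mV


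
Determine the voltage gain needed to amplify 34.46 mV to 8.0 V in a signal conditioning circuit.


Gain = Vout / Vin (converting to same units).
G = 8.0 V / 34.46 mV
G = 8000.0 mV / 34.46 mV
G = 232.15

232.15


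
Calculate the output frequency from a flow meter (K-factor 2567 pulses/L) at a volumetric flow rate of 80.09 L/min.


Frequency = K * Q / 60 (converting L/min to L/s).
f = 2567 * 80.09 / 60
f = 205591.03 / 60
f = 3426.52 Hz

3426.52 Hz


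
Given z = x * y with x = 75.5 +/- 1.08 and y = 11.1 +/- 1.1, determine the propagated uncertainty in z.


For a product z = x*y, the relative uncertainty is:
uz/z = sqrt((ux/x)^2 + (uy/y)^2)
Relative uncertainties: ux/x = 1.08/75.5 = 0.014305
uy/y = 1.1/11.1 = 0.099099
z = 75.5 * 11.1 = 838.0
uz = 838.0 * sqrt(0.014305^2 + 0.099099^2) = 83.911

83.911


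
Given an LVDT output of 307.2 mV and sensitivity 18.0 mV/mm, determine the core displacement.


Displacement = Vout / sensitivity.
d = 307.2 / 18.0
d = 17.067 mm

17.067 mm


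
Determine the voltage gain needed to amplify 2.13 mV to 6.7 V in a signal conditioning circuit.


Gain = Vout / Vin (converting to same units).
G = 6.7 V / 2.13 mV
G = 6700.0 mV / 2.13 mV
G = 3145.54

3145.54


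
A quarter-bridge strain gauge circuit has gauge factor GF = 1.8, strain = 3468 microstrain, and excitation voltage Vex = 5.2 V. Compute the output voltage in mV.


Quarter bridge output: Vout = (GF * epsilon * Vex) / 4.
Vout = (1.8 * 3468e-6 * 5.2) / 4
Vout = 0.03246048 / 4 V
Vout = 0.00811512 V = 8.1151 mV

8.1151 mV


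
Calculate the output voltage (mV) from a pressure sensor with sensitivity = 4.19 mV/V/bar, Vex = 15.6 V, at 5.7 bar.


Output = sensitivity * Vex * P.
Vout = 4.19 * 15.6 * 5.7
Vout = 65.364 * 5.7
Vout = 372.57 mV

372.57 mV


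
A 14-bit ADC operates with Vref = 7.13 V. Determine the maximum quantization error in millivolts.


The maximum quantization error is +/- LSB/2.
LSB = Vref / 2^n = 7.13 / 16384 = 0.00043518 V
Max error = LSB / 2 = 0.00043518 / 2 = 0.00021759 V
Max error = 0.2176 mV

0.2176 mV


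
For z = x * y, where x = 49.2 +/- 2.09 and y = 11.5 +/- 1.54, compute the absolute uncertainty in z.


For a product z = x*y, the relative uncertainty is:
uz/z = sqrt((ux/x)^2 + (uy/y)^2)
Relative uncertainties: ux/x = 2.09/49.2 = 0.04248
uy/y = 1.54/11.5 = 0.133913
z = 49.2 * 11.5 = 565.8
uz = 565.8 * sqrt(0.04248^2 + 0.133913^2) = 79.489

79.489


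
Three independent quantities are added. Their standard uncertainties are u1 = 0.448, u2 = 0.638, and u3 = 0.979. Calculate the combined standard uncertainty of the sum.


For a sum of independent quantities, uc = sqrt(u1^2 + u2^2 + u3^2).
uc = sqrt(0.448^2 + 0.638^2 + 0.979^2)
uc = sqrt(0.200704 + 0.407044 + 0.958441)
uc = 1.2515

1.2515


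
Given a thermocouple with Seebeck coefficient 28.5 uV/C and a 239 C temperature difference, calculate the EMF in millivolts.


The thermocouple output V = sensitivity * dT.
V = 28.5 uV/C * 239 C
V = 6811.5 uV
V = 6.811 mV

6.811 mV


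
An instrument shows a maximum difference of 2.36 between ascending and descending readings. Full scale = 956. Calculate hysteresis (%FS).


Hysteresis = (max difference / full scale) * 100%.
H = (2.36 / 956) * 100
H = 0.247 %FS

0.247 %FS


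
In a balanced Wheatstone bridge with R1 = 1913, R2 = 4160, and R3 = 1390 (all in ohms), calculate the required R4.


At balance: R1*R4 = R2*R3, so R4 = R2*R3/R1.
R4 = 4160 * 1390 / 1913
R4 = 5782400 / 1913
R4 = 3022.69 ohm

3022.69 ohm


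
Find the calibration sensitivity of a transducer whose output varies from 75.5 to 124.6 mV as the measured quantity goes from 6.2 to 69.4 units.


Sensitivity = (y2 - y1) / (x2 - x1).
S = (124.6 - 75.5) / (69.4 - 6.2)
S = 49.1 / 63.2
S = 0.7769 mV/unit

0.7769 mV/unit


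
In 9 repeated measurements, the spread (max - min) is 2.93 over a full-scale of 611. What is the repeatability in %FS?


Repeatability = (spread / full scale) * 100%.
R = (2.93 / 611) * 100
R = 0.48 %FS

0.48 %FS


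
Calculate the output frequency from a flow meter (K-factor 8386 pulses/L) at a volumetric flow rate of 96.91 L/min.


Frequency = K * Q / 60 (converting L/min to L/s).
f = 8386 * 96.91 / 60
f = 812687.26 / 60
f = 13544.79 Hz

13544.79 Hz


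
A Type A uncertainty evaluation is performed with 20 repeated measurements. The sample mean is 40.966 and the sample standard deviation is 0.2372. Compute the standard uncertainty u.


The standard uncertainty for Type A evaluation is u = s / sqrt(n).
u = 0.2372 / sqrt(20)
u = 0.2372 / 4.4721
u = 0.053

0.053


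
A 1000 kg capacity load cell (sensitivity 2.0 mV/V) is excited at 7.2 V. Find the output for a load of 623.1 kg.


Vout = rated_output * Vex * (load / capacity).
Vout = 2.0 * 7.2 * (623.1 / 1000)
Vout = 2.0 * 7.2 * 0.6231
Vout = 8.973 mV

8.973 mV


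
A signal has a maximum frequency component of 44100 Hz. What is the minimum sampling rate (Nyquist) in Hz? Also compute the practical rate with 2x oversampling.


By Nyquist theorem, fs_min = 2 * fmax.
fs_min = 2 * 44100 = 88200 Hz
Practical rate = 2 * fs_min = 2 * 88200 = 176400 Hz

fs_min = 88200 Hz, fs_practical = 176400 Hz


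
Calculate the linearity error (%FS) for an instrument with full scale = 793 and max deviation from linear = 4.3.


Linearity error = (max deviation / full scale) * 100%.
Linearity = (4.3 / 793) * 100
Linearity = 0.542 %FS

0.542 %FS


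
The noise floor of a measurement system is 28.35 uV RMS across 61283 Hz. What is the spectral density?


Noise spectral density = Vrms / sqrt(BW).
NSD = 28.35 / sqrt(61283)
NSD = 28.35 / 247.554
NSD = 0.1145 uV/sqrt(Hz)

0.1145 uV/sqrt(Hz)


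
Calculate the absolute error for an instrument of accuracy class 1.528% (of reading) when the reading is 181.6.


Absolute error = (accuracy% / 100) * reading.
Error = (1.528 / 100) * 181.6
Error = 0.01528 * 181.6
Error = 2.7748

2.7748


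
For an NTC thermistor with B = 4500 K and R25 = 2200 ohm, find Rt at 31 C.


NTC thermistor equation: Rt = R25 * exp(B * (1/T - 1/T25)).
T in Kelvin: 304.15 K, T25 = 298.15 K
1/T - 1/T25 = 1/304.15 - 1/298.15 = -6.617e-05
B * (1/T - 1/T25) = 4500 * -6.617e-05 = -0.2977
Rt = 2200 * exp(-0.2977) = 1633.5 ohm

1633.5 ohm


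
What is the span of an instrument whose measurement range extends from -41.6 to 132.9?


Span = upper range - lower range.
Span = 132.9 - (-41.6)
Span = 174.5

174.5


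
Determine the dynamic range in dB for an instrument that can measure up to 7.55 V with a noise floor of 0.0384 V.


Dynamic range = 20 * log10(Vmax / Vnoise).
DR = 20 * log10(7.55 / 0.0384)
DR = 20 * log10(196.61)
DR = 45.87 dB

45.87 dB


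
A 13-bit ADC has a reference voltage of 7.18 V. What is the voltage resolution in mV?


The resolution (LSB) of an ADC is Vref / 2^n.
LSB = 7.18 / 2^13
LSB = 7.18 / 8192
LSB = 0.00087646 V = 0.87646484 mV

0.87646484 mV


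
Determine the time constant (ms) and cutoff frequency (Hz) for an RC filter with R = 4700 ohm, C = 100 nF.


Time constant: tau = R * C.
tau = 4700 * 1.00e-07 = 0.00047 s
tau = 0.47 ms
Cutoff frequency: fc = 1 / (2*pi*R*C).
fc = 1 / (2*pi*0.00047) = 338.63 Hz

tau = 0.47 ms, fc = 338.63 Hz


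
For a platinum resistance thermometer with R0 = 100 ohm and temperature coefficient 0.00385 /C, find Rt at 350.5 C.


The RTD equation: Rt = R0 * (1 + alpha * T).
Rt = 100 * (1 + 0.00385 * 350.5)
Rt = 100 * (1 + 1.349425)
Rt = 100 * 2.349425
Rt = 234.942 ohm

234.942 ohm


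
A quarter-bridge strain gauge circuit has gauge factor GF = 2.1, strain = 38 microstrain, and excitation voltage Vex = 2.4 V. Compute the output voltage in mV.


Quarter bridge output: Vout = (GF * epsilon * Vex) / 4.
Vout = (2.1 * 38e-6 * 2.4) / 4
Vout = 0.00019152 / 4 V
Vout = 4.788e-05 V = 0.0479 mV

0.0479 mV


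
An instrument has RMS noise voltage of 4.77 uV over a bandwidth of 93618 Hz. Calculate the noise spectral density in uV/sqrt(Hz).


Noise spectral density = Vrms / sqrt(BW).
NSD = 4.77 / sqrt(93618)
NSD = 4.77 / 305.9706
NSD = 0.0156 uV/sqrt(Hz)

0.0156 uV/sqrt(Hz)


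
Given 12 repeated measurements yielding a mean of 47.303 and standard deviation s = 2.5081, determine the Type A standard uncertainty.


The standard uncertainty for Type A evaluation is u = s / sqrt(n).
u = 2.5081 / sqrt(12)
u = 2.5081 / 3.4641
u = 0.724

0.724


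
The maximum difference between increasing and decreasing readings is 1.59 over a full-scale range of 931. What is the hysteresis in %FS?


Hysteresis = (max difference / full scale) * 100%.
H = (1.59 / 931) * 100
H = 0.171 %FS

0.171 %FS


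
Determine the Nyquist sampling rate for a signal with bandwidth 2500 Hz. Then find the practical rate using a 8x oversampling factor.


By Nyquist theorem, fs_min = 2 * fmax.
fs_min = 2 * 2500 = 5000 Hz
Practical rate = 8 * fs_min = 8 * 5000 = 40000 Hz

fs_min = 5000 Hz, fs_practical = 40000 Hz


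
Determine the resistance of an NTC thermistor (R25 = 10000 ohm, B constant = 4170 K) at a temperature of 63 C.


NTC thermistor equation: Rt = R25 * exp(B * (1/T - 1/T25)).
T in Kelvin: 336.15 K, T25 = 298.15 K
1/T - 1/T25 = 1/336.15 - 1/298.15 = -0.00037915
B * (1/T - 1/T25) = 4170 * -0.00037915 = -1.5811
Rt = 10000 * exp(-1.5811) = 2057.5 ohm

2057.5 ohm


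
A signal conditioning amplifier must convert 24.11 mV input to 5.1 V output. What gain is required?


Gain = Vout / Vin (converting to same units).
G = 5.1 V / 24.11 mV
G = 5100.0 mV / 24.11 mV
G = 211.53

211.53


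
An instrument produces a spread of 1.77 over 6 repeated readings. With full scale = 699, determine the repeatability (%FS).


Repeatability = (spread / full scale) * 100%.
R = (1.77 / 699) * 100
R = 0.253 %FS

0.253 %FS


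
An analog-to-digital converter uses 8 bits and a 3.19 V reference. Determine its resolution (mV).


The resolution (LSB) of an ADC is Vref / 2^n.
LSB = 3.19 / 2^8
LSB = 3.19 / 256
LSB = 0.01246094 V = 12.4609375 mV

12.4609375 mV
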